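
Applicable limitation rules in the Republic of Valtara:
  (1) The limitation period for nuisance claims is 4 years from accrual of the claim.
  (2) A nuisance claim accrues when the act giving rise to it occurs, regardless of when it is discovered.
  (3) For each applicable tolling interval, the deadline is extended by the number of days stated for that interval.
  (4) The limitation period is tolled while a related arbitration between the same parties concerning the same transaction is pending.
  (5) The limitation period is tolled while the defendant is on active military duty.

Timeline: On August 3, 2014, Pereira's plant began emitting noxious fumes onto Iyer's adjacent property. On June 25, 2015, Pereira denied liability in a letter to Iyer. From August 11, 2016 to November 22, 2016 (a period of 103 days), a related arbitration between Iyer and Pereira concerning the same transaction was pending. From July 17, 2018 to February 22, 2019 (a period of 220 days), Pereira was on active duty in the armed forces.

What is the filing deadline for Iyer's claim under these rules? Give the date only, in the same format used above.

The limitation period began to run on August 3, 2014.
4 years from August 3, 2014 is August 3, 2018.
The pending related arbitration from August 11, 2016 to November 22, 2016 tolled the period for 103 days, extending the deadline to November 14, 2018.
The defendant's active military service from July 17, 2018 to February 22, 2019 tolled the period for 220 days, extending the deadline to June 22, 2019.
The other events in the timeline have no effect on the limitation period under the stated rules.

June 22, 2019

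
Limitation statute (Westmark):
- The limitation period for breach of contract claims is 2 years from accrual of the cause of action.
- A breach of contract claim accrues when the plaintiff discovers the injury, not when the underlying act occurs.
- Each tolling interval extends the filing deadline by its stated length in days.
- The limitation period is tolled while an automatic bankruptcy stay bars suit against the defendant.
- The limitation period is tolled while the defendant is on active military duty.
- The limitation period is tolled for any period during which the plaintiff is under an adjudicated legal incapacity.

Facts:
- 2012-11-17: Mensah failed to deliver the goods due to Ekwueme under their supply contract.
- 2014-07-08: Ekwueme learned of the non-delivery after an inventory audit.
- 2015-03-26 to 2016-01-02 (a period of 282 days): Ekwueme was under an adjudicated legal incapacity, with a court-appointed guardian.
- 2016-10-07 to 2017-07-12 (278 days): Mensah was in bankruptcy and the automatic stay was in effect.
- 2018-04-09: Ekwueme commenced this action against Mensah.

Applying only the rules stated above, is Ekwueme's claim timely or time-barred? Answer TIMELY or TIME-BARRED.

TIME-BARRED

Under the discovery rule, the claim accrued on 2014-07-08, when Ekwueme discovered the injury — not on the 2012-11-17 date of the underlying act.
Adding the 2 years base period to 2014-07-08 gives a deadline of 2016-07-08, before any tolling.
The plaintiff's legal incapacity from 2015-03-26 to 2016-01-02 tolled the period for 282 days, extending the deadline to 2017-04-16.
The automatic bankruptcy stay from 2016-10-07 to 2017-07-12 tolled the period for 278 days, extending the deadline to 2018-01-19.
The 2018-04-09 filing falls after the 2018-01-19 deadline; the claim is time-barred.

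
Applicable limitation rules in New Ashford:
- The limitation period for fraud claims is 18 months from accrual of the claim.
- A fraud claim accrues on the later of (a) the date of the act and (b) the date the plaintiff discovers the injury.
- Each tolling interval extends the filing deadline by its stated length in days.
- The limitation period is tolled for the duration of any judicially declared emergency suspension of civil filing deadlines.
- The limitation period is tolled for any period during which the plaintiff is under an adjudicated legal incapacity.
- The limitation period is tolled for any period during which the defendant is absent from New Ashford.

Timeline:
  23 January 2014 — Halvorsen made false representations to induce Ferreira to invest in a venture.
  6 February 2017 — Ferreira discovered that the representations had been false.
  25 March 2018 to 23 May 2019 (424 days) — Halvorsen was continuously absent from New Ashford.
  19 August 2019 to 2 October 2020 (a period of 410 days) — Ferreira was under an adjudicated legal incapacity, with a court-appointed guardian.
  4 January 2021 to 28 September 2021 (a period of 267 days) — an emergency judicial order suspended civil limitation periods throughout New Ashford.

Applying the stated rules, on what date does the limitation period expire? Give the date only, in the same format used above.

Taking the later of the act (23 January 2014) and discovery (6 February 2017), the claim accrued on 6 February 2017.
The untolled deadline — 18 months after 6 February 2017 — is 6 August 2018.
The period was tolled for 424 days by the defendant's absence from the jurisdiction (25 March 2018 to 23 May 2019), pushing the deadline to 4 October 2019.
The period was tolled for 410 days by the plaintiff's legal incapacity (19 August 2019 to 2 October 2020), pushing the deadline to 17 November 2020.
The emergency suspension of filing deadlines from 4 January 2021 to 28 September 2021 began after the period had already run on 17 November 2020, so it has no tolling effect.

17 November 2020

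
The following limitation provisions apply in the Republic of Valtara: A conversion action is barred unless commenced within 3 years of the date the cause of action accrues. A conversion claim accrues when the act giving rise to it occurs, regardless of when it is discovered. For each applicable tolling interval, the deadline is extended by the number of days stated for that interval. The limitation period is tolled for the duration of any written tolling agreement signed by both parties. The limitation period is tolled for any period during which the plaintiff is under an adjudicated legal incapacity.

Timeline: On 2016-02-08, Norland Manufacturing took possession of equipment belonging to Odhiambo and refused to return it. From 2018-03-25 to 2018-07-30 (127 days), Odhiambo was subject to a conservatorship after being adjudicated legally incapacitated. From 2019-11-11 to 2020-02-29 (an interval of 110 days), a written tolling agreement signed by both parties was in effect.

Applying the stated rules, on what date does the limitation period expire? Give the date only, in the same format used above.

The claim accrued on 2016-02-08, when the wrongful act occurred.
The untolled deadline — 3 years after 2016-02-08 — is 2019-02-08.
Because the plaintiff's legal incapacity ran from 2018-03-25 to 2018-07-30, the deadline is extended by 127 days to 2019-06-15.
The written tolling agreement from 2019-11-11 to 2020-02-29 began after the period had already run on 2019-06-15, so it has no tolling effect.

2019-06-15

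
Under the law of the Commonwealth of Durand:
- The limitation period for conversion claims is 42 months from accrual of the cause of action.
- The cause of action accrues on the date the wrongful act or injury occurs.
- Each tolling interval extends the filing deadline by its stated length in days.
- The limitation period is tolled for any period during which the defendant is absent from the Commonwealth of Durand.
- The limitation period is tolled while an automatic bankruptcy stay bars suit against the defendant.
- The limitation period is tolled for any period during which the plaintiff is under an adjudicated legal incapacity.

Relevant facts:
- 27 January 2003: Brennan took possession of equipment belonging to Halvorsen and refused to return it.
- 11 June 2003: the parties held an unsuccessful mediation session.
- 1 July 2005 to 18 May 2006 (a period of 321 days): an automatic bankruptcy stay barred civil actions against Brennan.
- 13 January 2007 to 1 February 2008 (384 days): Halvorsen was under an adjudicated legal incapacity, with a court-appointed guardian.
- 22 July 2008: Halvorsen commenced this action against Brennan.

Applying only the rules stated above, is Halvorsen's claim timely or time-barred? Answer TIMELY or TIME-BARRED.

The claim accrued on 27 January 2003, when the wrongful act occurred.
Adding the 42 months base period to 27 January 2003 gives a deadline of 27 July 2006, before any tolling.
Because the automatic bankruptcy stay ran from 1 July 2005 to 18 May 2006, the deadline is extended by 321 days to 13 June 2007.
The period was tolled for 384 days by the plaintiff's legal incapacity (13 January 2007 to 1 February 2008), pushing the deadline to 1 July 2008.
Nothing else in the chronology tolls or restarts the period.
Filing on 22 July 2008 missed the 1 July 2008 deadline — the action is time-barred.

TIME-BARRED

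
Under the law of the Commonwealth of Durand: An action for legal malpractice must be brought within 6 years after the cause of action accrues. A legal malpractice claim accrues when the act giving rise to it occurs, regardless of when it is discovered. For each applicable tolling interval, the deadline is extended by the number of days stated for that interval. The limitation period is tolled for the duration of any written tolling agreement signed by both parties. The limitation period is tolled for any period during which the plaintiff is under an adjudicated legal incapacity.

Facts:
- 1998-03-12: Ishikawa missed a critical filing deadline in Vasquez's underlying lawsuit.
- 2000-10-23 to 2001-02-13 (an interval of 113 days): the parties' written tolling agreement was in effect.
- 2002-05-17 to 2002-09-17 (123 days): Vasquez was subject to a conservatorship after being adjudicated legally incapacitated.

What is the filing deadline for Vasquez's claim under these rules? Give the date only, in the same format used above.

The cause of action accrued on 1998-03-12, the date of the act.
Adding the 6 years base period to 1998-03-12 gives a deadline of 2004-03-12, before any tolling.
The period was tolled for 113 days by the written tolling agreement (2000-10-23 to 2001-02-13), pushing the deadline to 2004-07-03.
The plaintiff's legal incapacity from 2002-05-17 to 2002-09-17 tolled the period for 123 days, extending the deadline to 2004-11-03.

2004-11-03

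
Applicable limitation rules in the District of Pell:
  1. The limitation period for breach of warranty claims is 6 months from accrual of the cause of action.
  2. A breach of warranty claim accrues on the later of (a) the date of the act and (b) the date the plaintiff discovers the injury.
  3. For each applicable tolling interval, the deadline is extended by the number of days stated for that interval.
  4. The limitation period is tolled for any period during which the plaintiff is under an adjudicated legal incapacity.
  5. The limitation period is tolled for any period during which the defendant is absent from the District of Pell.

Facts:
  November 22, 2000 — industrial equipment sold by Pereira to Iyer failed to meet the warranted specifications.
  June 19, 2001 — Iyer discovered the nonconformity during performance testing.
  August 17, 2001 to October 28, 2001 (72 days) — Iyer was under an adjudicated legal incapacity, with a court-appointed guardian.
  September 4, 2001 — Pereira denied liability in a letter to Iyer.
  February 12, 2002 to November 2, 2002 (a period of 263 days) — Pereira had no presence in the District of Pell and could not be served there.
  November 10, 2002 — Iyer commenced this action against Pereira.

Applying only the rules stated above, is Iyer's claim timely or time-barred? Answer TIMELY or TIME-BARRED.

Taking the later of the act (November 22, 2000) and discovery (June 19, 2001), the claim accrued on June 19, 2001.
6 months from June 19, 2001 is December 19, 2001.
The period was tolled for 72 days by the plaintiff's legal incapacity (August 17, 2001 to October 28, 2001), pushing the deadline to March 1, 2002.
Because the defendant's absence from the jurisdiction ran from February 12, 2002 to November 2, 2002, the deadline is extended by 263 days to November 19, 2002.
Nothing else in the chronology tolls or restarts the period.
Filing on November 10, 2002 beat the November 19, 2002 deadline — the action is timely.

TIMELY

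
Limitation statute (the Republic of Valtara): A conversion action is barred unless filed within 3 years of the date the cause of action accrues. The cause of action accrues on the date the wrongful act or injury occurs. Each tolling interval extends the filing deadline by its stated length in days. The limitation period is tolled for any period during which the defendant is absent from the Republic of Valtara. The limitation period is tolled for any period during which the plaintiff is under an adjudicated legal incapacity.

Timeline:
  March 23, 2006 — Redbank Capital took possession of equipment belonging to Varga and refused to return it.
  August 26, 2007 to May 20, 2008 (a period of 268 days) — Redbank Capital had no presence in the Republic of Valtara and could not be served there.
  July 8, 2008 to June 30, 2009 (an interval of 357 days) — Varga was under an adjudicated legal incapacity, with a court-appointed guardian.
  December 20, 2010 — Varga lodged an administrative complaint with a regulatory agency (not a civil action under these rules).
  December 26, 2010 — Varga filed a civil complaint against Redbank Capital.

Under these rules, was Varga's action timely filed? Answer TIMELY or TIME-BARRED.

The cause of action accrued on March 23, 2006, the date of the act.
The untolled deadline — 3 years after March 23, 2006 — is March 23, 2009.
Because the defendant's absence from the jurisdiction ran from August 26, 2007 to May 20, 2008, the deadline is extended by 268 days to December 16, 2009.
The period was tolled for 357 days by the plaintiff's legal incapacity (July 8, 2008 to June 30, 2009), pushing the deadline to December 8, 2010.
Nothing else in the chronology tolls or restarts the period.
Filing on December 26, 2010 missed the December 8, 2010 deadline — the action is time-barred.

TIME-BARRED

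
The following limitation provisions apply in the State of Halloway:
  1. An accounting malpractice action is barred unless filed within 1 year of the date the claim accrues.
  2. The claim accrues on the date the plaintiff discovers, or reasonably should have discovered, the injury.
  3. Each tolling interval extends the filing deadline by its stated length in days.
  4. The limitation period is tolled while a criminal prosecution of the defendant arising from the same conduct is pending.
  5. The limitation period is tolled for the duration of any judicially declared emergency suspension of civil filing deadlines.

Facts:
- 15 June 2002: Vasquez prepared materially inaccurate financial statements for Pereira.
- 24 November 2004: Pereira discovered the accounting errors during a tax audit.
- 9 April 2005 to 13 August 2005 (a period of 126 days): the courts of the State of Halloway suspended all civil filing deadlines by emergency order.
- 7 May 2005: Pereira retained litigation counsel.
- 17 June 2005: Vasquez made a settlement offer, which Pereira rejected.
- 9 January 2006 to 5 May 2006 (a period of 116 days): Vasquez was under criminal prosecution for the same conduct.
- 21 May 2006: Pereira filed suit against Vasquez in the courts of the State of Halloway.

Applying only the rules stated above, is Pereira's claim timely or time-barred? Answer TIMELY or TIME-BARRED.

The claim did not accrue until Pereira discovered the injury on 24 November 2004; the 15 June 2002 act date does not start the clock under the stated rule.
1 year from 24 November 2004 is 24 November 2005.
Because the emergency suspension of filing deadlines ran from 9 April 2005 to 13 August 2005, the deadline is extended by 126 days to 30 March 2006.
The period was tolled for 116 days by the pending criminal prosecution (9 January 2006 to 5 May 2006), pushing the deadline to 24 July 2006.
The other events in the timeline have no effect on the limitation period under the stated rules.
Pereira filed on 21 May 2006, before the 24 July 2006 deadline, so the action is timely.

TIMELY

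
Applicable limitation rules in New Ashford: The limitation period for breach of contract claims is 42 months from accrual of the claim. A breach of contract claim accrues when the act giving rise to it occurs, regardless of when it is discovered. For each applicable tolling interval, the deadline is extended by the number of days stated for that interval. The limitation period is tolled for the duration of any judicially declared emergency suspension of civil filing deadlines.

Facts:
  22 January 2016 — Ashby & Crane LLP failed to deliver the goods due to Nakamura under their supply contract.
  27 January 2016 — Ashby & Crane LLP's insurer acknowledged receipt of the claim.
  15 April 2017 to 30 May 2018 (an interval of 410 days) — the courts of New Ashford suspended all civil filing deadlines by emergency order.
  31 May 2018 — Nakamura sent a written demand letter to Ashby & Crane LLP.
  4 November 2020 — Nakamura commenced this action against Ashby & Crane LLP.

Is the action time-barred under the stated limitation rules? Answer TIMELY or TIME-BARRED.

The limitation period began to run on 22 January 2016.
The untolled deadline — 42 months after 22 January 2016 — is 22 July 2019.
The period was tolled for 410 days by the emergency suspension of filing deadlines (15 April 2017 to 30 May 2018), pushing the deadline to 4 September 2020.
None of the other events listed affects the running of the period under the stated rules.
Nakamura filed on 4 November 2020, after the 4 September 2020 deadline, so the action is time-barred.

TIME-BARRED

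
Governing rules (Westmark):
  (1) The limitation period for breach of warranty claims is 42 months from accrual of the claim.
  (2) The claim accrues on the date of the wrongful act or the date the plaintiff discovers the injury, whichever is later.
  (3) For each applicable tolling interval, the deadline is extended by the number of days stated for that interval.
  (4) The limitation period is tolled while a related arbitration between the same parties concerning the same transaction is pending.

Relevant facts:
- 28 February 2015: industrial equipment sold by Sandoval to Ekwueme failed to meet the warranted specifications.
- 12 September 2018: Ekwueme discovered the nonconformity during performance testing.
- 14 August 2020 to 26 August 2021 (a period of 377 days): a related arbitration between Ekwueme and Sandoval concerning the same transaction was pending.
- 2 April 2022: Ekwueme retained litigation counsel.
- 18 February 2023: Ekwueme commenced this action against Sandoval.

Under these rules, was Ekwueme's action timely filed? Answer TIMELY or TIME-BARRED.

Taking the later of the act (28 February 2015) and discovery (12 September 2018), the claim accrued on 12 September 2018.
The untolled deadline — 42 months after 12 September 2018 — is 12 March 2022.
Because the pending related arbitration ran from 14 August 2020 to 26 August 2021, the deadline is extended by 377 days to 24 March 2023.
None of the other events listed affects the running of the period under the stated rules.
The 18 February 2023 filing precedes the 24 March 2023 deadline; the claim is timely.

TIMELY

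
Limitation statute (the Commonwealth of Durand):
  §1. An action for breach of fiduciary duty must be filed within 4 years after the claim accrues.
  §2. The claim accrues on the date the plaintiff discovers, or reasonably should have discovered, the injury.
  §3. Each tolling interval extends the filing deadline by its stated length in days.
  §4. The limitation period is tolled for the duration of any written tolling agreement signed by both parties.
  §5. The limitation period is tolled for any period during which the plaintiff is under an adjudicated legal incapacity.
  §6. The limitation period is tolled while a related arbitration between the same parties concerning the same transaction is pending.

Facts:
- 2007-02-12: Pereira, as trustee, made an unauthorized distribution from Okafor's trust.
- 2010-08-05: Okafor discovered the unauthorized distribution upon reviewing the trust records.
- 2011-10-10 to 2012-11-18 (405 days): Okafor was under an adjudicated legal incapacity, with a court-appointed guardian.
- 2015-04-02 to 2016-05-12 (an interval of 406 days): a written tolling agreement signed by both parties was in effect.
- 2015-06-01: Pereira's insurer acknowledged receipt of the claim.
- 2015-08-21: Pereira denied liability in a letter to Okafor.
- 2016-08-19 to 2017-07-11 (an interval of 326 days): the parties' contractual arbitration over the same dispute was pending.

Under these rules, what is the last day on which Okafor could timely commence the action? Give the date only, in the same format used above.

Accrual is tied to discovery, so the period began on 2010-08-05 rather than on 2007-02-12 when the act occurred.
The untolled deadline — 4 years after 2010-08-05 — is 2014-08-05.
Because the plaintiff's legal incapacity ran from 2011-10-10 to 2012-11-18, the deadline is extended by 405 days to 2015-09-14.
The written tolling agreement from 2015-04-02 to 2016-05-12 tolled the period for 406 days, extending the deadline to 2016-10-24.
The pending related arbitration from 2016-08-19 to 2017-07-11 tolled the period for 326 days, extending the deadline to 2017-09-15.
Nothing else in the chronology tolls or restarts the period.

2017-09-15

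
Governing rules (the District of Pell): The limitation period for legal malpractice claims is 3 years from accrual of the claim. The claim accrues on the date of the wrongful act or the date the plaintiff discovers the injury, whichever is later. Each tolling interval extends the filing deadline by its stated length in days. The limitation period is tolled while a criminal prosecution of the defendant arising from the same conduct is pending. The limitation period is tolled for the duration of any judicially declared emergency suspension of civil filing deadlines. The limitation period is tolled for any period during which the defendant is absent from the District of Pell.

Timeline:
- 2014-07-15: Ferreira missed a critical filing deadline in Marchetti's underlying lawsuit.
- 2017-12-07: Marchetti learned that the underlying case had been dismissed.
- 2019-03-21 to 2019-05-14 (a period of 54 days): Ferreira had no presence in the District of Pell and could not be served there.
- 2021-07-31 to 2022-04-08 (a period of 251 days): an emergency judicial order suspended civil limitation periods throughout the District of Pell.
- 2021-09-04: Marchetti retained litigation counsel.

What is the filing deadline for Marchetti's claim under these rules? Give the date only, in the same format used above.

Because discovery on 2017-12-07 post-dates the 2014-07-15 act, accrual under the later-of rule falls on 2017-12-07.
The untolled deadline — 3 years after 2017-12-07 — is 2020-12-07.
Because the defendant's absence from the jurisdiction ran from 2019-03-21 to 2019-05-14, the deadline is extended by 54 days to 2021-01-30.
The emergency suspension of filing deadlines starting 2021-07-31 came too late — the period had run on 2021-01-30 — and so does not extend the deadline.
The other events in the timeline have no effect on the limitation period under the stated rules.

2021-01-30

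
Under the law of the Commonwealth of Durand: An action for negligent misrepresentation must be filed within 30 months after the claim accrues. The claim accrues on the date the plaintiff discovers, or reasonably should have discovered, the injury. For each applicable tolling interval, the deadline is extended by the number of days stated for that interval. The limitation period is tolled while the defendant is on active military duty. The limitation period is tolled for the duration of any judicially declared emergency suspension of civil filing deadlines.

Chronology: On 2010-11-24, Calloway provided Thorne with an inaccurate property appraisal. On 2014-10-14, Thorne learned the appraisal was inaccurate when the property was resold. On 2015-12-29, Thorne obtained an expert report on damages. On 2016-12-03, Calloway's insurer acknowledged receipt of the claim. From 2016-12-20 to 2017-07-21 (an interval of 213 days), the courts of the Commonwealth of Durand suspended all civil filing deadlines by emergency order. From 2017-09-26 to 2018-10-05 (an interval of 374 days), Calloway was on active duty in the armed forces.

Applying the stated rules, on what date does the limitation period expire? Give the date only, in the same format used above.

Under the discovery rule, the claim accrued on 2014-10-14, when Thorne discovered the injury — not on the 2010-11-24 date of the underlying act.
Adding the 30 months base period to 2014-10-14 gives a deadline of 2017-04-14, before any tolling.
The period was tolled for 213 days by the emergency suspension of filing deadlines (2016-12-20 to 2017-07-21), pushing the deadline to 2017-11-13.
The defendant's active military service from 2017-09-26 to 2018-10-05 tolled the period for 374 days, extending the deadline to 2018-11-22.
None of the other events listed affects the running of the period under the stated rules.

2018-11-22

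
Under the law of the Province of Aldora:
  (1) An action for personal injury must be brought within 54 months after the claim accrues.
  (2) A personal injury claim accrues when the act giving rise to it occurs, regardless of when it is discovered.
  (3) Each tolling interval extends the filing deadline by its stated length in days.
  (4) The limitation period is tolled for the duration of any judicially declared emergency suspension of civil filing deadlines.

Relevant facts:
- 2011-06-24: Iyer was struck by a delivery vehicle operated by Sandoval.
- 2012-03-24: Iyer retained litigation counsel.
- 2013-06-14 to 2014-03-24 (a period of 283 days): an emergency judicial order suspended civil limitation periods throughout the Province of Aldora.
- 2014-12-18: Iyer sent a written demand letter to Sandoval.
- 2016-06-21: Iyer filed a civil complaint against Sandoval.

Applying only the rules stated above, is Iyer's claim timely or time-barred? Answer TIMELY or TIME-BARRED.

TIMELY

The limitation period began to run on 2011-06-24.
Adding the 54 months base period to 2011-06-24 gives a deadline of 2015-12-24, before any tolling.
The emergency suspension of filing deadlines from 2013-06-14 to 2014-03-24 tolled the period for 283 days, extending the deadline to 2016-10-02.
Nothing else in the chronology tolls or restarts the period.
The 2016-06-21 filing precedes the 2016-10-02 deadline; the claim is timely.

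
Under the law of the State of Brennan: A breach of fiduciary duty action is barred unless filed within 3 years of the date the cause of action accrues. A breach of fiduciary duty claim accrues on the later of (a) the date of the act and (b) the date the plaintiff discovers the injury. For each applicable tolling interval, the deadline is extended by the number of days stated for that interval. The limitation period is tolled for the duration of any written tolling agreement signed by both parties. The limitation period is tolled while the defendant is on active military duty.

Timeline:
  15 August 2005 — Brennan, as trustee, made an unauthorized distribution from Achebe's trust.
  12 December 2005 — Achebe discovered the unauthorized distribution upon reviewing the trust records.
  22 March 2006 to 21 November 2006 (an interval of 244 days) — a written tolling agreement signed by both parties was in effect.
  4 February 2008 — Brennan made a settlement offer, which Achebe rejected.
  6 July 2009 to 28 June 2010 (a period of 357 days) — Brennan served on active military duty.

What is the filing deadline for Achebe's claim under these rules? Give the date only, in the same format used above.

5 August 2010

Because discovery on 12 December 2005 post-dates the 15 August 2005 act, accrual under the later-of rule falls on 12 December 2005.
Adding the 3 years base period to 12 December 2005 gives a deadline of 12 December 2008, before any tolling.
The period was tolled for 244 days by the written tolling agreement (22 March 2006 to 21 November 2006), pushing the deadline to 13 August 2009.
Because the defendant's active military service ran from 6 July 2009 to 28 June 2010, the deadline is extended by 357 days to 5 August 2010.
The other events in the timeline have no effect on the limitation period under the stated rules.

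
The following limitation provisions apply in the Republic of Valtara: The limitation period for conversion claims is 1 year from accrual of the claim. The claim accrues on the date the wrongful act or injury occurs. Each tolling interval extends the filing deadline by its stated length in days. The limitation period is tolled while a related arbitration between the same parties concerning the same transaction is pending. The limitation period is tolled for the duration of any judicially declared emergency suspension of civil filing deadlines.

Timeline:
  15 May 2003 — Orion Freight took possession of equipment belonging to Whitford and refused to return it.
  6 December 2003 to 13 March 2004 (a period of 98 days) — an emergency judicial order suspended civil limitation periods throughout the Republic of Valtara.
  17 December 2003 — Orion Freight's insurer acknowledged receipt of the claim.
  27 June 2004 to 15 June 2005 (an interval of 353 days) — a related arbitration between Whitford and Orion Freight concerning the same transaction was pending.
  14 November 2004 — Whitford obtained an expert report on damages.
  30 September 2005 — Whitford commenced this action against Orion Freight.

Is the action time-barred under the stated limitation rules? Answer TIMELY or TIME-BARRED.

The claim accrued on 15 May 2003, when the wrongful act occurred.
The untolled deadline — 1 year after 15 May 2003 — is 15 May 2004.
The emergency suspension of filing deadlines from 6 December 2003 to 13 March 2004 tolled the period for 98 days, extending the deadline to 21 August 2004.
The pending related arbitration from 27 June 2004 to 15 June 2005 tolled the period for 353 days, extending the deadline to 9 August 2005.
None of the other events listed affects the running of the period under the stated rules.
Filing on 30 September 2005 missed the 9 August 2005 deadline — the action is time-barred.

TIME-BARRED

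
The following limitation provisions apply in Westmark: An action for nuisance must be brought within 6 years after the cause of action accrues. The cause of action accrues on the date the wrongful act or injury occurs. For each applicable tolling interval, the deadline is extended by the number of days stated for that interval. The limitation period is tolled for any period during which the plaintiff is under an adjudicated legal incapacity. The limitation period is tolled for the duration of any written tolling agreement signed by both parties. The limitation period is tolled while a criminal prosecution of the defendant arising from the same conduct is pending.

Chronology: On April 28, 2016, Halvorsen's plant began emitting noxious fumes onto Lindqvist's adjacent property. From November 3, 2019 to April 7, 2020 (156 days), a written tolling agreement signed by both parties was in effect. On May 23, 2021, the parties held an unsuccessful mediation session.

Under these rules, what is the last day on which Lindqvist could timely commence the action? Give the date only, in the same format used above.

The cause of action accrued on April 28, 2016, the date of the act.
The untolled deadline — 6 years after April 28, 2016 — is April 28, 2022.
The written tolling agreement from November 3, 2019 to April 7, 2020 tolled the period for 156 days, extending the deadline to October 1, 2022.
The other events in the timeline have no effect on the limitation period under the stated rules.

October 1, 2022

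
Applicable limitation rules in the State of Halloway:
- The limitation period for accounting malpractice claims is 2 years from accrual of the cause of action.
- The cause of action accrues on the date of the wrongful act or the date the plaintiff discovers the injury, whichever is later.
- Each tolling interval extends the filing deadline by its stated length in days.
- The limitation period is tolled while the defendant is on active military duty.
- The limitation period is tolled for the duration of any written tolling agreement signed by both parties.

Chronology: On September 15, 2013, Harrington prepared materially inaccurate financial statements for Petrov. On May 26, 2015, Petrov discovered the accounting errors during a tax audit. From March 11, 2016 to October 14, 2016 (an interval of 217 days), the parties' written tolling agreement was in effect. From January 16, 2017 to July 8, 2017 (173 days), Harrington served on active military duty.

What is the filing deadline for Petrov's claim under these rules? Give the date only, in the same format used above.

June 20, 2018

Because discovery on May 26, 2015 post-dates the September 15, 2013 act, accrual under the later-of rule falls on May 26, 2015.
Adding the 2 years base period to May 26, 2015 gives a deadline of May 26, 2017, before any tolling.
Because the written tolling agreement ran from March 11, 2016 to October 14, 2016, the deadline is extended by 217 days to December 29, 2017.
The defendant's active military service from January 16, 2017 to July 8, 2017 tolled the period for 173 days, extending the deadline to June 20, 2018.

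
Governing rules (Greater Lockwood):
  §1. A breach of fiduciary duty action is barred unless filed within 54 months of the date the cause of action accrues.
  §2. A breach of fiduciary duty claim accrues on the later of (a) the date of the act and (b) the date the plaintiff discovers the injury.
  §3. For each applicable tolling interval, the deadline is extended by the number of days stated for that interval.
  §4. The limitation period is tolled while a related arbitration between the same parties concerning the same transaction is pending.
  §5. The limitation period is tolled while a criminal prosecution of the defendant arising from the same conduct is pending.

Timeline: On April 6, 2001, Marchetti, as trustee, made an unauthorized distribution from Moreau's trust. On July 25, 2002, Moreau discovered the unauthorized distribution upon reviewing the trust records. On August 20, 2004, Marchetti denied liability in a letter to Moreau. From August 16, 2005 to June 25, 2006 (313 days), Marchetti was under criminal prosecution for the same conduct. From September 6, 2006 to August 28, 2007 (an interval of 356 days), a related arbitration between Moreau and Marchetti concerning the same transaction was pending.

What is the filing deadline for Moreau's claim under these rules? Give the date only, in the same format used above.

Taking the later of the act (April 6, 2001) and discovery (July 25, 2002), the claim accrued on July 25, 2002.
Adding the 54 months base period to July 25, 2002 gives a deadline of January 25, 2007, before any tolling.
The pending criminal prosecution from August 16, 2005 to June 25, 2006 tolled the period for 313 days, extending the deadline to December 4, 2007.
The pending related arbitration from September 6, 2006 to August 28, 2007 tolled the period for 356 days, extending the deadline to November 24, 2008.
None of the other events listed affects the running of the period under the stated rules.

November 24, 2008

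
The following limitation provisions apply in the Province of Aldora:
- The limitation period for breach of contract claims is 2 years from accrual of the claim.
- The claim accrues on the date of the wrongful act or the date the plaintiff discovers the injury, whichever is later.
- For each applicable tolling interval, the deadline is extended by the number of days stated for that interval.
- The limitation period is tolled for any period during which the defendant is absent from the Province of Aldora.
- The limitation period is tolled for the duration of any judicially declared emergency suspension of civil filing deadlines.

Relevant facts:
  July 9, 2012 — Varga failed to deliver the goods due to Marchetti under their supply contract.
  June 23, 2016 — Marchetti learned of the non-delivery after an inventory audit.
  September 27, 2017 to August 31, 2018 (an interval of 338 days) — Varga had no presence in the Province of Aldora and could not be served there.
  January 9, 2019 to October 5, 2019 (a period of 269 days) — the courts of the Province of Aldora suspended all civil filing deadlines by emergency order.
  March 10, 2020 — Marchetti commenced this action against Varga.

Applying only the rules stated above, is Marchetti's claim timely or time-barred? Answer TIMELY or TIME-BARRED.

The claim accrued on June 23, 2016 — the later of the July 9, 2012 act and the June 23, 2016 discovery.
2 years from June 23, 2016 is June 23, 2018.
Because the defendant's absence from the jurisdiction ran from September 27, 2017 to August 31, 2018, the deadline is extended by 338 days to May 27, 2019.
The emergency suspension of filing deadlines from January 9, 2019 to October 5, 2019 tolled the period for 269 days, extending the deadline to February 20, 2020.
Marchetti filed on March 10, 2020, after the February 20, 2020 deadline, so the action is time-barred.

TIME-BARRED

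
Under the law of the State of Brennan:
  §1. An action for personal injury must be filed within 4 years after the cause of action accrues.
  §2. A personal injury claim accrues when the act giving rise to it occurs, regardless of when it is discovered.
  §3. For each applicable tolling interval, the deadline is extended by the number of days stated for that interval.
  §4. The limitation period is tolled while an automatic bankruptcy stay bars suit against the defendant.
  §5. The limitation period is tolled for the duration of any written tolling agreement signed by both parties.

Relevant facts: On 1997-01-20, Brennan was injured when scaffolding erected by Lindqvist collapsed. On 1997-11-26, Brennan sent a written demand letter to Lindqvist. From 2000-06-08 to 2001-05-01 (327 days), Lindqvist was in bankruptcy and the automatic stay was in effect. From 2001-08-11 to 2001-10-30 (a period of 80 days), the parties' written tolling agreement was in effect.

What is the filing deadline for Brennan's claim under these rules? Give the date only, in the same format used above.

The claim accrued on 1997-01-20, when the wrongful act occurred.
The untolled deadline — 4 years after 1997-01-20 — is 2001-01-20.
Because the automatic bankruptcy stay ran from 2000-06-08 to 2001-05-01, the deadline is extended by 327 days to 2001-12-13.
The written tolling agreement from 2001-08-11 to 2001-10-30 tolled the period for 80 days, extending the deadline to 2002-03-03.
None of the other events listed affects the running of the period under the stated rules.

2002-03-03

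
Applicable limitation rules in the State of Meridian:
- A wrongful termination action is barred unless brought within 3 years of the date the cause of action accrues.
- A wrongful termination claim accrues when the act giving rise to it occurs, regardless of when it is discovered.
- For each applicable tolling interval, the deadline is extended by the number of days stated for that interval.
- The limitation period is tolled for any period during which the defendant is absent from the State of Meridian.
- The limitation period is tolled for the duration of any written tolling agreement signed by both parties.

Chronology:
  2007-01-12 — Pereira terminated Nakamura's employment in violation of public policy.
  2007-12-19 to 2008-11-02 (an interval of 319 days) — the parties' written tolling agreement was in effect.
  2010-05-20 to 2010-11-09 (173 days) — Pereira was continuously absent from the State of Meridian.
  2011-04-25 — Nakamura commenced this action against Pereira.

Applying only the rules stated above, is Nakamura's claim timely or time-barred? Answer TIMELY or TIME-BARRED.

The cause of action accrued on 2007-01-12, the date of the act.
Adding the 3 years base period to 2007-01-12 gives a deadline of 2010-01-12, before any tolling.
The written tolling agreement from 2007-12-19 to 2008-11-02 tolled the period for 319 days, extending the deadline to 2010-11-27.
The defendant's absence from the jurisdiction from 2010-05-20 to 2010-11-09 tolled the period for 173 days, extending the deadline to 2011-05-19.
Nakamura filed on 2011-04-25, before the 2011-05-19 deadline, so the action is timely.

TIMELY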